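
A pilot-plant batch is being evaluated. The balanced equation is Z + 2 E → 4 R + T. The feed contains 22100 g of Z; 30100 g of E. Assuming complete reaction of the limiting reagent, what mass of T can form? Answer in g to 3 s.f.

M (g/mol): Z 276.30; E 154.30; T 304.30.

n(Z) = 22100 / 276.30 = 79.99 mol
n(E) = 30100 / 154.30 = 195.1 mol
n/ν for Z = 79.99/1 = 79.99
n/ν for E = 195.1/2 = 97.55
Smallest n/ν is Z → limiting reagent.
n(T) = (1/1) × 79.99 = 79.99 mol
mass = 79.99 × 304.30 = 24340 g

24300 g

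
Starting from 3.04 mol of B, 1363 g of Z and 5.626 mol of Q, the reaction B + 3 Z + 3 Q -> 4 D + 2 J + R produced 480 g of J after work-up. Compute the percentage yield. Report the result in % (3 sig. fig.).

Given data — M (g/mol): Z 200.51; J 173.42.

73.8 %

n(B) = 3.040 mol
n(Z) = 1363 / 200.51 = 6.798 mol
n(Q) = 5.626 mol
n/ν for B = 3.040/1 = 3.040
n/ν for Z = 6.798/3 = 2.266
n/ν for Q = 5.626/3 = 1.875
Smallest n/ν is Q → limiting reagent.
theoretical n(J) = (2/3) × 5.626 = 3.751 mol → 650.5 g
% yield = 480 / 650.5 × 100 = 73.79 %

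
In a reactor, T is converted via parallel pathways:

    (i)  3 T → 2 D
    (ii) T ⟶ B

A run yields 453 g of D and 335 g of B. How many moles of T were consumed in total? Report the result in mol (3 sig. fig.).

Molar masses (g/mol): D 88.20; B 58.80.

13.4 mol

n(D) = 453 / 88.20 = 5.136 mol
n(B) = 335 / 58.80 = 5.697 mol
n(T) via (i) = (3/2)×5.136 = 7.704 mol
n(T) via (ii) = (1/1)×5.697 = 5.697 mol
total n(T) = 7.704 + 5.697 = 13.40 mol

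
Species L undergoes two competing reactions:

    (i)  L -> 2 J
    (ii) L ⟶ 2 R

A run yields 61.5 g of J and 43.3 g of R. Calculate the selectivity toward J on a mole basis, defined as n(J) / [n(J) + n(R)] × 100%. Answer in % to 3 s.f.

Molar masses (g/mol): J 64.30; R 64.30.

n(J) = 61.5 / 64.30 = 0.9565 mol
n(R) = 43.3 / 64.30 = 0.6734 mol
selectivity = 0.9565/(0.9565+0.6734) × 100 = 58.68 %

58.7 %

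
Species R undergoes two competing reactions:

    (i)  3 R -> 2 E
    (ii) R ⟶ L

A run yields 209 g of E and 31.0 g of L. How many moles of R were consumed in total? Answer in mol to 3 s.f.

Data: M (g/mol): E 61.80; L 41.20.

n(E) = 209 / 61.80 = 3.382 mol
n(L) = 31.0 / 41.20 = 0.7524 mol
n(R) via (i) = (3/2)×3.382 = 5.073 mol
n(R) via (ii) = (1/1)×0.7524 = 0.7524 mol
total n(R) = 5.073 + 0.7524 = 5.825 mol

5.83 mol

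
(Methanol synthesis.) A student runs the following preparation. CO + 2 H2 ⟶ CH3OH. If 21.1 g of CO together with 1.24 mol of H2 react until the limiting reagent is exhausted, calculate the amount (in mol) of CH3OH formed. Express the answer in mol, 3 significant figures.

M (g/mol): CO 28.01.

n(CO) = 21.10 / 28.01 = 0.7533 mol
n(H2) = 1.240 mol
n/ν for CO = 0.7533/1 = 0.7533
n/ν for H2 = 1.240/2 = 0.6200
Smallest n/ν is H2 → limiting reagent.
n(CH3OH) = (1/2) × 1.240 = 0.6200 mol

0.620 mol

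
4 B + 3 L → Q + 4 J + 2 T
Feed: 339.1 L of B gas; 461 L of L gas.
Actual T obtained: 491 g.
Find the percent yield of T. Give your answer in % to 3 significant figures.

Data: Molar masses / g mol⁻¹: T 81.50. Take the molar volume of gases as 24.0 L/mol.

n(B) = 339.1 / 24.0 = 14.13 mol
n(L) = 461.0 / 24.0 = 19.21 mol
n/ν → B: 3.533, L: 6.403; B is limiting.
theoretical n(T) = (2/4) × 14.13 = 7.065 mol → 575.8 g
% yield = 491 / 575.8 × 100 = 85.27 %

85.3 %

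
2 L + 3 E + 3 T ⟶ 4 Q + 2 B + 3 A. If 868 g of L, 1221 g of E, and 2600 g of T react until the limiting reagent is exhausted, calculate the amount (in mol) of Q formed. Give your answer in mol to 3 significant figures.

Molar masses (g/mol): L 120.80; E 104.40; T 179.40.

n(L) = 868.0 / 120.80 = 7.185 mol
n(E) = 1221 / 104.40 = 11.70 mol
n(T) = 2600 / 179.40 = 14.49 mol
n/ν → L: 3.593, E: 3.900, T: 4.830; L is limiting.
n(Q) = (4/2) × 7.185 = 14.37 mol

14.4 mol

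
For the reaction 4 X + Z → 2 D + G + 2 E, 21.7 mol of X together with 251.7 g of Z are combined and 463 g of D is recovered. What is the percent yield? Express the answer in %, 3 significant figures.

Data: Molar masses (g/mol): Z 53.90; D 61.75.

80.3 %

n(X) = 21.70 mol
n(Z) = 251.7 / 53.90 = 4.670 mol
n/ν for X = 21.70/4 = 5.425
n/ν for Z = 4.670/1 = 4.670
Smallest n/ν is Z → limiting reagent.
theoretical n(D) = (2/1) × 4.670 = 9.340 mol → 576.7 g
% yield = 463 / 576.7 × 100 = 80.28 %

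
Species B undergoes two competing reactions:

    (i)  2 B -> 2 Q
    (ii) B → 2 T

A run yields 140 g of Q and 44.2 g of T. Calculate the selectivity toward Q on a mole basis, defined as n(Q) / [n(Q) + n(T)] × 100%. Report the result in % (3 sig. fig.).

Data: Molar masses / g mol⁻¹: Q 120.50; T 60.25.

n(Q) = 140 / 120.50 = 1.162 mol
n(T) = 44.2 / 60.25 = 0.7336 mol
selectivity = 1.162/(1.162+0.7336) × 100 = 61.30 %

61.3 %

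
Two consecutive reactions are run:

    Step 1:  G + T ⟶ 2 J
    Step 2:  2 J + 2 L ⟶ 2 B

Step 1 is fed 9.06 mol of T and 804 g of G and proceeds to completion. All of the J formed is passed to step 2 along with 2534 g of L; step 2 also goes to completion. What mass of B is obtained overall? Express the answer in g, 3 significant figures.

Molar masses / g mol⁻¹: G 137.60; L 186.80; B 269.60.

Step 1:
n(T) = 9.060 mol
n(G) = 804.0 / 137.60 = 5.843 mol
n/ν → T: 9.060, G: 5.843; G is limiting.
n(J) produced = (2/1) × 5.843 = 11.69 mol
Step 2:
n(J) available = 11.69 mol
n(L) = 2534 / 186.80 = 13.57 mol
n/ν → J: 5.845, L: 6.785; J is limiting.
n(B) = (2/2) × 11.69 = 11.69 mol
mass = 11.69 × 269.60 = 3152 g

3150 g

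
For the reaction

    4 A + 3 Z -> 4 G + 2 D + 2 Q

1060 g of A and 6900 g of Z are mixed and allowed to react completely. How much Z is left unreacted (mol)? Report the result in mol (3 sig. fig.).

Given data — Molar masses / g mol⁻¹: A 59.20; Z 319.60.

n(A) = 1060 / 59.20 = 17.91 mol
n(Z) = 6900 / 319.60 = 21.59 mol
n/ν → A: 4.478, Z: 7.197; A is limiting.
Z consumed = (3/4) × 17.91 = 13.43 mol
Z remaining = 21.59 − 13.43 = 8.160 mol

8.16 mol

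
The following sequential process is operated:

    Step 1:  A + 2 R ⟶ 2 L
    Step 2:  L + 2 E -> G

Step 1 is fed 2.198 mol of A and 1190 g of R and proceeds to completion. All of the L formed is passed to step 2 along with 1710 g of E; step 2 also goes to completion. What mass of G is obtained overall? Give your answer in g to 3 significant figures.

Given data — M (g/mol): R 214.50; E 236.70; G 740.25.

Step 1:
n(A) = 2.198 mol
n(R) = 1190 / 214.50 = 5.548 mol
n/ν for A = 2.198/1 = 2.198
n/ν for R = 5.548/2 = 2.774
Smallest n/ν is A → limiting reagent.
n(L) produced = (2/1) × 2.198 = 4.396 mol
Step 2:
n(L) available = 4.396 mol
n(E) = 1710 / 236.70 = 7.224 mol
n/ν for L = 4.396/1 = 4.396
n/ν for E = 7.224/2 = 3.612
Smallest n/ν is E → limiting reagent.
n(G) = (1/2) × 7.224 = 3.612 mol
mass = 3.612 × 740.25 = 2674 g

2670 g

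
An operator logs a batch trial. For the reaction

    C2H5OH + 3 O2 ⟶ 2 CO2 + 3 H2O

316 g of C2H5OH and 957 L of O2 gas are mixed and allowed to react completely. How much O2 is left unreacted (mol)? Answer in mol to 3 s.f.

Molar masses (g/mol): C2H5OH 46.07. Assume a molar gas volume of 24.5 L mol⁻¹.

n(C2H5OH) = 316.0 / 46.07 = 6.859 mol
n(O2) = 957.0 / 24.5 = 39.06 mol
n/ν → C2H5OH: 6.859, O2: 13.02; C2H5OH is limiting.
O2 consumed = (3/1) × 6.859 = 20.58 mol
O2 remaining = 39.06 − 20.58 = 18.48 mol

18.5 mol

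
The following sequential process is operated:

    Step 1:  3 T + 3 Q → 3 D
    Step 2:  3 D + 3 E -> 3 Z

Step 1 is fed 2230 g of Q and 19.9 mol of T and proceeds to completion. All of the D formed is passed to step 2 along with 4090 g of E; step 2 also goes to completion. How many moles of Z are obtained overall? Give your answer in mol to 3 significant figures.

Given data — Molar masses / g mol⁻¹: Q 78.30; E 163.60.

Step 1:
n(Q) = 2230 / 78.30 = 28.48 mol
n(T) = 19.90 mol
n/ν for Q = 28.48/3 = 9.493
n/ν for T = 19.90/3 = 6.633
Smallest n/ν is T → limiting reagent.
n(D) produced = (3/3) × 19.90 = 19.90 mol
Step 2:
n(D) available = 19.90 mol
n(E) = 4090 / 163.60 = 25.00 mol
n/ν for D = 19.90/3 = 6.633
n/ν for E = 25.00/3 = 8.333
Smallest n/ν is D → limiting reagent.
n(Z) = (3/3) × 19.90 = 19.90 mol

19.9 mol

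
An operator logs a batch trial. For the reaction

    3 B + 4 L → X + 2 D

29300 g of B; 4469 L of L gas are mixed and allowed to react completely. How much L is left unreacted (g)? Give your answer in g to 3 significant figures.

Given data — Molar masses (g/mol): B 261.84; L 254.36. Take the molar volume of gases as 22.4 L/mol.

n(B) = 29300 / 261.84 = 111.9 mol
n(L) = 4469 / 22.4 = 199.5 mol
n/ν → B: 37.30, L: 49.88; B is limiting.
L consumed = (4/3) × 111.9 = 149.2 mol
L remaining = 199.5 − 149.2 = 50.30 mol
mass = 50.30 × 254.36 = 12790 g

12800 g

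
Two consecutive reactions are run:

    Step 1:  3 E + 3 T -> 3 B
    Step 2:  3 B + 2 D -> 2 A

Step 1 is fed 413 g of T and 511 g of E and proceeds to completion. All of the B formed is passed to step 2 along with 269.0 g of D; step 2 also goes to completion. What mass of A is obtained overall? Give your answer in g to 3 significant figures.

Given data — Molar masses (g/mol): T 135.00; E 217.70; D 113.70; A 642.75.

1010 g

Step 1:
n(T) = 413.0 / 135.00 = 3.059 mol
n(E) = 511.0 / 217.70 = 2.347 mol
n/ν → T: 1.020, E: 0.7823; E is limiting.
n(B) produced = (3/3) × 2.347 = 2.347 mol
Step 2:
n(B) available = 2.347 mol
n(D) = 269.0 / 113.70 = 2.366 mol
n/ν → B: 0.7823, D: 1.183; B is limiting.
n(A) = (2/3) × 2.347 = 1.565 mol
mass = 1.565 × 642.75 = 1006 g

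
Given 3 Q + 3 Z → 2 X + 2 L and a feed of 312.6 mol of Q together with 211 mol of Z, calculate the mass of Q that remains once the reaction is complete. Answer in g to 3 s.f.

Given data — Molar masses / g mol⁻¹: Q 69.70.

7080 g

n(Q) = 312.6 mol
n(Z) = 211.0 mol
n/ν → Q: 104.2, Z: 70.33; Z is limiting.
Q consumed = (3/3) × 211.0 = 211.0 mol
Q remaining = 312.6 − 211.0 = 101.6 mol
mass = 101.6 × 69.70 = 7082 g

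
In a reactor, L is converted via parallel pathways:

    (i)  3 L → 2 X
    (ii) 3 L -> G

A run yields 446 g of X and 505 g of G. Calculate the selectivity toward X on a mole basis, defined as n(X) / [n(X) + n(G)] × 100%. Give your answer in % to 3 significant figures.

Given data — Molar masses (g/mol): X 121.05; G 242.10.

n(X) = 446 / 121.05 = 3.684 mol
n(G) = 505 / 242.10 = 2.086 mol
selectivity = 3.684/(3.684+2.086) × 100 = 63.85 %

63.9 %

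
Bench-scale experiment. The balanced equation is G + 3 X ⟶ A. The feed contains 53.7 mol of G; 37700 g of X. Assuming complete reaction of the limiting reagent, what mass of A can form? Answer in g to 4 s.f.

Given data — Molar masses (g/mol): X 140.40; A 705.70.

n(G) = 53.70 mol
n(X) = 37700 / 140.40 = 268.5 mol
n/ν → G: 53.70, X: 89.50; G is limiting.
n(A) = (1/1) × 53.70 = 53.70 mol
mass = 53.70 × 705.70 = 37900 g

37900 g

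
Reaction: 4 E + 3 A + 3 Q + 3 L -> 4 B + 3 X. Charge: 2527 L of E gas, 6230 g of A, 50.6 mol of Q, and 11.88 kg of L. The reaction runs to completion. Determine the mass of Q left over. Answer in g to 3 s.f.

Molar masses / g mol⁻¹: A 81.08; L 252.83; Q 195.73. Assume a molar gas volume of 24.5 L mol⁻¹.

n(E) = 2527 / 24.5 = 103.1 mol
n(A) = 6230 / 81.08 = 76.84 mol
n(Q) = 50.60 mol
n(L) = 11.88×1000 / 252.83 = 46.99 mol
n/ν for E = 103.1/4 = 25.78
n/ν for A = 76.84/3 = 25.61
n/ν for Q = 50.60/3 = 16.87
n/ν for L = 46.99/3 = 15.66
Smallest n/ν is L → limiting reagent.
Q consumed = (3/3) × 46.99 = 46.99 mol
Q remaining = 50.60 − 46.99 = 3.610 mol
mass = 3.610 × 195.73 = 706.6 g

707 g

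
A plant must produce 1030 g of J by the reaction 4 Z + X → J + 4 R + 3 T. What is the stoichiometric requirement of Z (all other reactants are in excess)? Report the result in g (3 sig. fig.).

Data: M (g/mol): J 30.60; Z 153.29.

20600 g

n(J) = 1030 / 30.60 = 33.66 mol
n(Z) = (4/1) × 33.66 = 134.6 mol
mass = 134.6 × 153.29 = 20630 g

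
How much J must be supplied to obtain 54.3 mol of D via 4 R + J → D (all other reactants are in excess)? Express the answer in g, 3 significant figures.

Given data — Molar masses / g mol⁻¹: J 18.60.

n(D) = 54.30 mol
n(J) = (1/1) × 54.30 = 54.30 mol
mass = 54.30 × 18.60 = 1010 g

1010 g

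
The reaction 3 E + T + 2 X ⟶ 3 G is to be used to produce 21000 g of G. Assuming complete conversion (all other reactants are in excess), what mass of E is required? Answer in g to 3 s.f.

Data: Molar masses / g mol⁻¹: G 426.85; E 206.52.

n(G) = 21000 / 426.85 = 49.20 mol
n(E) = (3/3) × 49.20 = 49.20 mol
mass = 49.20 × 206.52 = 10160 g

10200 g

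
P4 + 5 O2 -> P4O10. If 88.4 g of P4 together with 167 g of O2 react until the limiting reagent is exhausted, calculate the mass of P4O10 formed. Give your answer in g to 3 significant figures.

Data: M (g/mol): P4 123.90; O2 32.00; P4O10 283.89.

n(P4) = 88.40 / 123.90 = 0.7135 mol
n(O2) = 167.0 / 32.00 = 5.219 mol
n/ν for P4 = 0.7135/1 = 0.7135
n/ν for O2 = 5.219/5 = 1.044
Smallest n/ν is P4 → limiting reagent.
n(P4O10) = (1/1) × 0.7135 = 0.7135 mol
mass = 0.7135 × 283.89 = 202.6 g

203 g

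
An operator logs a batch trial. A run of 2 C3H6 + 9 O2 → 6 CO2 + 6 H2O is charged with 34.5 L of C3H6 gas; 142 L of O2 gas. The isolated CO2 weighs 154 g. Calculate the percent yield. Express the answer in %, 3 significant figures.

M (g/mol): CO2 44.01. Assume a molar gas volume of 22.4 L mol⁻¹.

n(C3H6) = 34.50 / 22.4 = 1.540 mol
n(O2) = 142.0 / 22.4 = 6.339 mol
n/ν for C3H6 = 1.540/2 = 0.7700
n/ν for O2 = 6.339/9 = 0.7043
Smallest n/ν is O2 → limiting reagent.
theoretical n(CO2) = (6/9) × 6.339 = 4.226 mol → 186.0 g
% yield = 154 / 186.0 × 100 = 82.80 %

82.8 %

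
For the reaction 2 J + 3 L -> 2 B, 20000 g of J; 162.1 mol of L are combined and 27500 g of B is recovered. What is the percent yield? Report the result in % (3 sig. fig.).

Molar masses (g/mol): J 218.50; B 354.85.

84.7 %

n(J) = 20000 / 218.50 = 91.53 mol
n(L) = 162.1 mol
n/ν → J: 45.77, L: 54.03; J is limiting.
theoretical n(B) = (2/2) × 91.53 = 91.53 mol → 32480 g
% yield = 27500 / 32480 × 100 = 84.67 %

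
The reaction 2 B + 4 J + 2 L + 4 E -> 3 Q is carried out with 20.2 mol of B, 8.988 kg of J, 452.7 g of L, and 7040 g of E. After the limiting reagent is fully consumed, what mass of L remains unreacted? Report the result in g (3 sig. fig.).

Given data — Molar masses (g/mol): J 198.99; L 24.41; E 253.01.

n(B) = 20.20 mol
n(J) = 8.988×1000 / 198.99 = 45.17 mol
n(L) = 452.7 / 24.41 = 18.55 mol
n(E) = 7040 / 253.01 = 27.82 mol
n/ν for B = 20.20/2 = 10.10
n/ν for J = 45.17/4 = 11.29
n/ν for L = 18.55/2 = 9.275
n/ν for E = 27.82/4 = 6.955
Smallest n/ν is E → limiting reagent.
L consumed = (2/4) × 27.82 = 13.91 mol
L remaining = 18.55 − 13.91 = 4.640 mol
mass = 4.640 × 24.41 = 113.3 g

113 g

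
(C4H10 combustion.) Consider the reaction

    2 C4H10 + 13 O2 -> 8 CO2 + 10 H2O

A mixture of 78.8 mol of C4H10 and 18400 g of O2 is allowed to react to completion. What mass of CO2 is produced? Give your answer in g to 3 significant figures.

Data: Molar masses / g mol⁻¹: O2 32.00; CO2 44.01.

13900 g

n(C4H10) = 78.80 mol
n(O2) = 18400 / 32.00 = 575.0 mol
n/ν for C4H10 = 78.80/2 = 39.40
n/ν for O2 = 575.0/13 = 44.23
Smallest n/ν is C4H10 → limiting reagent.
n(CO2) = (8/2) × 78.80 = 315.2 mol
mass = 315.2 × 44.01 = 13870 g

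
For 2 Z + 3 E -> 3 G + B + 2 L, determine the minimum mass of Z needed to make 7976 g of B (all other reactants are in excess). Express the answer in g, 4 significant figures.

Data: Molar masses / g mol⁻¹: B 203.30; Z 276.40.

n(B) = 7976 / 203.30 = 39.23 mol
n(Z) = (2/1) × 39.23 = 78.46 mol
mass = 78.46 × 276.40 = 21690 g

21690 g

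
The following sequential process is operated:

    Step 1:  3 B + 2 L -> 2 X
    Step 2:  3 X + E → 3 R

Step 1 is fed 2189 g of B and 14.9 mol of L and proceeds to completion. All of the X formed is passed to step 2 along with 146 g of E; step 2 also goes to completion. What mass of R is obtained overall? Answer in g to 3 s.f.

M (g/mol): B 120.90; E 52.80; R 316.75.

2630 g

Step 1:
n(B) = 2189 / 120.90 = 18.11 mol
n(L) = 14.90 mol
n/ν for B = 18.11/3 = 6.037
n/ν for L = 14.90/2 = 7.450
Smallest n/ν is B → limiting reagent.
n(X) produced = (2/3) × 18.11 = 12.07 mol
Step 2:
n(X) available = 12.07 mol
n(E) = 146.0 / 52.80 = 2.765 mol
n/ν for X = 12.07/3 = 4.023
n/ν for E = 2.765/1 = 2.765
Smallest n/ν is E → limiting reagent.
n(R) = (3/1) × 2.765 = 8.295 mol
mass = 8.295 × 316.75 = 2627 g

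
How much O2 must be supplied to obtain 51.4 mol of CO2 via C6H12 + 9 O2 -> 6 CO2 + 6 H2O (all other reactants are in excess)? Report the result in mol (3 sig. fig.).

n(CO2) = 51.40 mol
n(O2) = (9/6) × 51.40 = 77.10 mol

77.1 mol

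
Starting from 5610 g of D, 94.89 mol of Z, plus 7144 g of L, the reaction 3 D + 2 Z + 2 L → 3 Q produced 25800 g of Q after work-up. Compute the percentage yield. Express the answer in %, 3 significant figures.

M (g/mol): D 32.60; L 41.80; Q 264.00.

68.7 %

n(D) = 5610 / 32.60 = 172.1 mol
n(Z) = 94.89 mol
n(L) = 7144 / 41.80 = 170.9 mol
n/ν for D = 172.1/3 = 57.37
n/ν for Z = 94.89/2 = 47.45
n/ν for L = 170.9/2 = 85.45
Smallest n/ν is Z → limiting reagent.
theoretical n(Q) = (3/2) × 94.89 = 142.3 mol → 37570 g
% yield = 25800 / 37570 × 100 = 68.67 %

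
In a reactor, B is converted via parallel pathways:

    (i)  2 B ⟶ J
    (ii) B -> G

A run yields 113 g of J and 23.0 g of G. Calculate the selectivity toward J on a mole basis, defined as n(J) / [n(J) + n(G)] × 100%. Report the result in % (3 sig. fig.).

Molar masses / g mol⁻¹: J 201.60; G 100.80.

n(J) = 113 / 201.60 = 0.5605 mol
n(G) = 23.0 / 100.80 = 0.2282 mol
selectivity = 0.5605/(0.5605+0.2282) × 100 = 71.07 %

71.1 %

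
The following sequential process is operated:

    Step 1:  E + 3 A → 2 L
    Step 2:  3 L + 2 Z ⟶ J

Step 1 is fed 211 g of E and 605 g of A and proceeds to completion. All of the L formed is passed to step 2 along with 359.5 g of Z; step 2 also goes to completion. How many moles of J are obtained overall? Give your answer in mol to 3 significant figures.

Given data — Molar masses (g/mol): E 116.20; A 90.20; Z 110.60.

1.21 mol

Step 1:
n(E) = 211.0 / 116.20 = 1.816 mol
n(A) = 605.0 / 90.20 = 6.707 mol
n/ν for E = 1.816/1 = 1.816
n/ν for A = 6.707/3 = 2.236
Smallest n/ν is E → limiting reagent.
n(L) produced = (2/1) × 1.816 = 3.632 mol
Step 2:
n(L) available = 3.632 mol
n(Z) = 359.5 / 110.60 = 3.250 mol
n/ν for L = 3.632/3 = 1.211
n/ν for Z = 3.250/2 = 1.625
Smallest n/ν is L → limiting reagent.
n(J) = (1/3) × 3.632 = 1.211 mol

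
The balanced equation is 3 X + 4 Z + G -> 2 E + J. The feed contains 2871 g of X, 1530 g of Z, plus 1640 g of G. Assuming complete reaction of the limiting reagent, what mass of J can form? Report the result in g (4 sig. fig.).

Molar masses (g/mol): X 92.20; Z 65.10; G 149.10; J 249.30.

1465 g

n(X) = 2871 / 92.20 = 31.14 mol
n(Z) = 1530 / 65.10 = 23.50 mol
n(G) = 1640 / 149.10 = 11.00 mol
n/ν for X = 31.14/3 = 10.38
n/ν for Z = 23.50/4 = 5.875
n/ν for G = 11.00/1 = 11.00
Smallest n/ν is Z → limiting reagent.
n(J) = (1/4) × 23.50 = 5.875 mol
mass = 5.875 × 249.30 = 1465 g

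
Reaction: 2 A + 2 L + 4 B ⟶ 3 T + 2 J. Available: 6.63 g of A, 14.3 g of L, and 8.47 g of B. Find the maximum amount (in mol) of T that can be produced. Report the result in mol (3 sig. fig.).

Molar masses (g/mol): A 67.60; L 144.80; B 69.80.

0.0910 mol

n(A) = 6.630 / 67.60 = 0.09808 mol
n(L) = 14.30 / 144.80 = 0.09876 mol
n(B) = 8.470 / 69.80 = 0.1213 mol
n/ν for A = 0.09808/2 = 0.04904
n/ν for L = 0.09876/2 = 0.04938
n/ν for B = 0.1213/4 = 0.03033
Smallest n/ν is B → limiting reagent.
n(T) = (3/4) × 0.1213 = 0.09098 mol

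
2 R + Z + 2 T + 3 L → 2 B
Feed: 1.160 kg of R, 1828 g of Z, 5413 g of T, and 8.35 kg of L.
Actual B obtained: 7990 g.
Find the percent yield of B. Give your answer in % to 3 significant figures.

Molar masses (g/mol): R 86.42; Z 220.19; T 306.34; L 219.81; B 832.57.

n(R) = 1.160×1000 / 86.42 = 13.42 mol
n(Z) = 1828 / 220.19 = 8.302 mol
n(T) = 5413 / 306.34 = 17.67 mol
n(L) = 8.350×1000 / 219.81 = 37.99 mol
n/ν → R: 6.710, Z: 8.302, T: 8.835, L: 12.66; R is limiting.
theoretical n(B) = (2/2) × 13.42 = 13.42 mol → 11170 g
% yield = 7990 / 11170 × 100 = 71.53 %

71.5 %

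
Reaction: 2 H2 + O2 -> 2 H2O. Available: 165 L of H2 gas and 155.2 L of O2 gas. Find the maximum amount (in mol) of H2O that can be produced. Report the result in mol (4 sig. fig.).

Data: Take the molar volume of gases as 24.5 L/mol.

n(H2) = 165.0 / 24.5 = 6.735 mol
n(O2) = 155.2 / 24.5 = 6.335 mol
n/ν → H2: 3.368, O2: 6.335; H2 is limiting.
n(H2O) = (2/2) × 6.735 = 6.735 mol

6.735 mol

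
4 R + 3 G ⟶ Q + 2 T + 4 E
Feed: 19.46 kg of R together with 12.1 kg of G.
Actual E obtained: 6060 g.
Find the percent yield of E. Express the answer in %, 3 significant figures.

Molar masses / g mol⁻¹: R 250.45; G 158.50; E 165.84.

47.0 %

n(R) = 19.46×1000 / 250.45 = 77.70 mol
n(G) = 12.10×1000 / 158.50 = 76.34 mol
n/ν for R = 77.70/4 = 19.43
n/ν for G = 76.34/3 = 25.45
Smallest n/ν is R → limiting reagent.
theoretical n(E) = (4/4) × 77.70 = 77.70 mol → 12890 g
% yield = 6060 / 12890 × 100 = 47.01 %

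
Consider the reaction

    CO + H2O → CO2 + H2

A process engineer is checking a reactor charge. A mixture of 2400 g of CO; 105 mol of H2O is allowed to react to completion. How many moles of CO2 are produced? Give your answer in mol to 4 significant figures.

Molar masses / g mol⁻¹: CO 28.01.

n(CO) = 2400 / 28.01 = 85.68 mol
n(H2O) = 105.0 mol
n/ν for CO = 85.68/1 = 85.68
n/ν for H2O = 105.0/1 = 105.0
Smallest n/ν is CO → limiting reagent.
n(CO2) = (1/1) × 85.68 = 85.68 mol

85.68 mol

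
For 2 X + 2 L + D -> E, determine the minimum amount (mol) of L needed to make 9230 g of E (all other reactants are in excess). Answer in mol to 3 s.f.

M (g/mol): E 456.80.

40.4 mol

n(E) = 9230 / 456.80 = 20.21 mol
n(L) = (2/1) × 20.21 = 40.42 mol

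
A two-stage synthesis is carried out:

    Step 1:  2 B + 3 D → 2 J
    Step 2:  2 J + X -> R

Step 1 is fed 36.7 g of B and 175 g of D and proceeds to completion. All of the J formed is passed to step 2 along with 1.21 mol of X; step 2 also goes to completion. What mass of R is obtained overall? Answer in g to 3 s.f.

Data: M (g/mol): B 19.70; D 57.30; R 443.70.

Step 1:
n(B) = 36.70 / 19.70 = 1.863 mol
n(D) = 175.0 / 57.30 = 3.054 mol
n/ν → B: 0.9315, D: 1.018; B is limiting.
n(J) produced = (2/2) × 1.863 = 1.863 mol
Step 2:
n(J) available = 1.863 mol
n(X) = 1.210 mol
n/ν → J: 0.9315, X: 1.210; J is limiting.
n(R) = (1/2) × 1.863 = 0.9315 mol
mass = 0.9315 × 443.70 = 413.3 g

413 g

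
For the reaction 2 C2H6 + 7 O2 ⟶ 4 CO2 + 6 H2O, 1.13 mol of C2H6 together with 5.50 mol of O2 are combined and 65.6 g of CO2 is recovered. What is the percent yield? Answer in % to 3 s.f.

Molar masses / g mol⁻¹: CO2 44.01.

66.0 %

n(C2H6) = 1.130 mol
n(O2) = 5.500 mol
n/ν for C2H6 = 1.130/2 = 0.5650
n/ν for O2 = 5.500/7 = 0.7857
Smallest n/ν is C2H6 → limiting reagent.
theoretical n(CO2) = (4/2) × 1.130 = 2.260 mol → 99.46 g
% yield = 65.6 / 99.46 × 100 = 65.96 %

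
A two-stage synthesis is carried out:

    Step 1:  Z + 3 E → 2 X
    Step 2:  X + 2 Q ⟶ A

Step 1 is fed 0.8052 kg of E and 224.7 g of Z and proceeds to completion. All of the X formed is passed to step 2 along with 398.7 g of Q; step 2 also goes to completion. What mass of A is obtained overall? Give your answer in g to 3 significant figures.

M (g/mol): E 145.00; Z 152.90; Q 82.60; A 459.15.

Step 1:
n(E) = 0.8052×1000 / 145.00 = 5.553 mol
n(Z) = 224.7 / 152.90 = 1.470 mol
n/ν for E = 5.553/3 = 1.851
n/ν for Z = 1.470/1 = 1.470
Smallest n/ν is Z → limiting reagent.
n(X) produced = (2/1) × 1.470 = 2.940 mol
Step 2:
n(X) available = 2.940 mol
n(Q) = 398.7 / 82.60 = 4.827 mol
n/ν for X = 2.940/1 = 2.940
n/ν for Q = 4.827/2 = 2.414
Smallest n/ν is Q → limiting reagent.
n(A) = (1/2) × 4.827 = 2.414 mol
mass = 2.414 × 459.15 = 1108 g

1110 g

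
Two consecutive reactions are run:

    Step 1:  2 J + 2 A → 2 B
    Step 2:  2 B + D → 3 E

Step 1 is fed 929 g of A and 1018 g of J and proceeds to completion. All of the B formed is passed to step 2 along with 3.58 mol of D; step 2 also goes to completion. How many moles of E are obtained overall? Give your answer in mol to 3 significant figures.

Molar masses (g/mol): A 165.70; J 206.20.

7.41 mol

Step 1:
n(A) = 929.0 / 165.70 = 5.607 mol
n(J) = 1018 / 206.20 = 4.937 mol
n/ν for A = 5.607/2 = 2.804
n/ν for J = 4.937/2 = 2.469
Smallest n/ν is J → limiting reagent.
n(B) produced = (2/2) × 4.937 = 4.937 mol
Step 2:
n(B) available = 4.937 mol
n(D) = 3.580 mol
n/ν for B = 4.937/2 = 2.469
n/ν for D = 3.580/1 = 3.580
Smallest n/ν is B → limiting reagent.
n(E) = (3/2) × 4.937 = 7.406 mol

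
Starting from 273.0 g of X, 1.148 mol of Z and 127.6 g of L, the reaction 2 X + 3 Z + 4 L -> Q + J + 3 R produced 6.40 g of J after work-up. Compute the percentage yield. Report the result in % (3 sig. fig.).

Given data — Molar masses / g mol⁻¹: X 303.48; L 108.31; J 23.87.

n(X) = 273.0 / 303.48 = 0.8996 mol
n(Z) = 1.148 mol
n(L) = 127.6 / 108.31 = 1.178 mol
n/ν for X = 0.8996/2 = 0.4498
n/ν for Z = 1.148/3 = 0.3827
n/ν for L = 1.178/4 = 0.2945
Smallest n/ν is L → limiting reagent.
theoretical n(J) = (1/4) × 1.178 = 0.2945 mol → 7.030 g
% yield = 6.40 / 7.030 × 100 = 91.04 %

91.0 %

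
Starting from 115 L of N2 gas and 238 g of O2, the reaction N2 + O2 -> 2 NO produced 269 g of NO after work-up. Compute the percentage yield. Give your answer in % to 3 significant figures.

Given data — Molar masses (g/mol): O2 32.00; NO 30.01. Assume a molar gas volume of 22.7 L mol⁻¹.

88.5 %

n(N2) = 115.0 / 22.7 = 5.066 mol
n(O2) = 238.0 / 32.00 = 7.438 mol
n/ν → N2: 5.066, O2: 7.438; N2 is limiting.
theoretical n(NO) = (2/1) × 5.066 = 10.13 mol → 304.0 g
% yield = 269 / 304.0 × 100 = 88.49 %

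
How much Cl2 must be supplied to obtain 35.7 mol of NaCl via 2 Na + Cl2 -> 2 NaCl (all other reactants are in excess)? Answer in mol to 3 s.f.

17.9 mol

n(NaCl) = 35.70 mol
n(Cl2) = (1/2) × 35.70 = 17.85 mol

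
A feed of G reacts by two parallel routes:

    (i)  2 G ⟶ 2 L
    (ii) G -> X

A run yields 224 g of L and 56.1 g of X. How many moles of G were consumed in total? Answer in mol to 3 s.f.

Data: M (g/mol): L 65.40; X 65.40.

n(L) = 224 / 65.40 = 3.425 mol
n(X) = 56.1 / 65.40 = 0.8578 mol
n(G) via (i) = (2/2)×3.425 = 3.425 mol
n(G) via (ii) = (1/1)×0.8578 = 0.8578 mol
total n(G) = 3.425 + 0.8578 = 4.283 mol

4.28 mol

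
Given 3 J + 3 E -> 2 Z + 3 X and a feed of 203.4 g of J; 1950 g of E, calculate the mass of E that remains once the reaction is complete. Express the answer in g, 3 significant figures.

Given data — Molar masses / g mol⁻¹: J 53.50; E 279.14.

889 g

n(J) = 203.4 / 53.50 = 3.802 mol
n(E) = 1950 / 279.14 = 6.986 mol
n/ν for J = 3.802/3 = 1.267
n/ν for E = 6.986/3 = 2.329
Smallest n/ν is J → limiting reagent.
E consumed = (3/3) × 3.802 = 3.802 mol
E remaining = 6.986 − 3.802 = 3.184 mol
mass = 3.184 × 279.14 = 888.8 g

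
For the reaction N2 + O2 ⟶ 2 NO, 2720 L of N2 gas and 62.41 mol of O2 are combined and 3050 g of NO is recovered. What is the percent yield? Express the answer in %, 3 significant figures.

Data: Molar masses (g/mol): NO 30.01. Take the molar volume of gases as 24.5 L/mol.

81.4 %

n(N2) = 2720 / 24.5 = 111.0 mol
n(O2) = 62.41 mol
n/ν for N2 = 111.0/1 = 111.0
n/ν for O2 = 62.41/1 = 62.41
Smallest n/ν is O2 → limiting reagent.
theoretical n(NO) = (2/1) × 62.41 = 124.8 mol → 3745 g
% yield = 3050 / 3745 × 100 = 81.44 %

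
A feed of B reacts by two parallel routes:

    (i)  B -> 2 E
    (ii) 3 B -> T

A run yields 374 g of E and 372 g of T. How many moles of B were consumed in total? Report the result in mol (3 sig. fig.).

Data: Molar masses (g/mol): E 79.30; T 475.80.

4.70 mol

n(E) = 374 / 79.30 = 4.716 mol
n(T) = 372 / 475.80 = 0.7818 mol
n(B) via (i) = (1/2)×4.716 = 2.358 mol
n(B) via (ii) = (3/1)×0.7818 = 2.345 mol
total n(B) = 2.358 + 2.345 = 4.703 mol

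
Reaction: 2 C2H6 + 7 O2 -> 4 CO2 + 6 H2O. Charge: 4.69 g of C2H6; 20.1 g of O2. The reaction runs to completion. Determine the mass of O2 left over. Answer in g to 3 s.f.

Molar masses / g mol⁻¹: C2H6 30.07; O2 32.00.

2.63 g

n(C2H6) = 4.690 / 30.07 = 0.1560 mol
n(O2) = 20.10 / 32.00 = 0.6281 mol
n/ν for C2H6 = 0.1560/2 = 0.07800
n/ν for O2 = 0.6281/7 = 0.08973
Smallest n/ν is C2H6 → limiting reagent.
O2 consumed = (7/2) × 0.1560 = 0.5460 mol
O2 remaining = 0.6281 − 0.5460 = 0.08210 mol
mass = 0.08210 × 32.00 = 2.627 g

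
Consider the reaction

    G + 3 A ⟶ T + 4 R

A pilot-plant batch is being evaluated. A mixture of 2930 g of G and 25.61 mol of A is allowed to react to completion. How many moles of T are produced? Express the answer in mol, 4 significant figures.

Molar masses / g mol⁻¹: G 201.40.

n(G) = 2930 / 201.40 = 14.55 mol
n(A) = 25.61 mol
n/ν → G: 14.55, A: 8.537; A is limiting.
n(T) = (1/3) × 25.61 = 8.537 mol

8.537 mol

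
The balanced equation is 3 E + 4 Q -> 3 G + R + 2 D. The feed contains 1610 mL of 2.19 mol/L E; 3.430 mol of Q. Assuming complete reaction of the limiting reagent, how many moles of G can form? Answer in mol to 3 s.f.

n(E) = 2.19 × 1610/1000 = 3.526 mol
n(Q) = 3.430 mol
n/ν → E: 1.175, Q: 0.8575; Q is limiting.
n(G) = (3/4) × 3.430 = 2.573 mol

2.57 mol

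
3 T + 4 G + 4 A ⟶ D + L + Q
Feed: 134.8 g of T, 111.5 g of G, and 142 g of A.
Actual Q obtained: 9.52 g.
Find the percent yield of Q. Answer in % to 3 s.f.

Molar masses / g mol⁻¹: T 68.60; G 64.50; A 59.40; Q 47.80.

46.1 %

n(T) = 134.8 / 68.60 = 1.965 mol
n(G) = 111.5 / 64.50 = 1.729 mol
n(A) = 142.0 / 59.40 = 2.391 mol
n/ν → T: 0.6550, G: 0.4323, A: 0.5978; G is limiting.
theoretical n(Q) = (1/4) × 1.729 = 0.4323 mol → 20.66 g
% yield = 9.52 / 20.66 × 100 = 46.08 %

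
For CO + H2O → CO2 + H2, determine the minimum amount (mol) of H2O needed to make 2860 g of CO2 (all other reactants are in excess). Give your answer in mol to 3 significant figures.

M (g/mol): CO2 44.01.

n(CO2) = 2860 / 44.01 = 64.99 mol
n(H2O) = (1/1) × 64.99 = 64.99 mol

65.0 mol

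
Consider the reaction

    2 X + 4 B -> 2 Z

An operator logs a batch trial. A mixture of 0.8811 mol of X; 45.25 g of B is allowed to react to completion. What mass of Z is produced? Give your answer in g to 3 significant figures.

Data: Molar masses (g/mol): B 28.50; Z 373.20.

n(X) = 0.8811 mol
n(B) = 45.25 / 28.50 = 1.588 mol
n/ν → X: 0.4406, B: 0.3970; B is limiting.
n(Z) = (2/4) × 1.588 = 0.7940 mol
mass = 0.7940 × 373.20 = 296.3 g

296 g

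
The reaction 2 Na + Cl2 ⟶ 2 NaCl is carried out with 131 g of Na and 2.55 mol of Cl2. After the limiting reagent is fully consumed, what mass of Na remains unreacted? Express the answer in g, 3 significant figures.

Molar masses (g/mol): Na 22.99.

13.8 g

n(Na) = 131.0 / 22.99 = 5.698 mol
n(Cl2) = 2.550 mol
n/ν → Na: 2.849, Cl2: 2.550; Cl2 is limiting.
Na consumed = (2/1) × 2.550 = 5.100 mol
Na remaining = 5.698 − 5.100 = 0.5980 mol
mass = 0.5980 × 22.99 = 13.75 g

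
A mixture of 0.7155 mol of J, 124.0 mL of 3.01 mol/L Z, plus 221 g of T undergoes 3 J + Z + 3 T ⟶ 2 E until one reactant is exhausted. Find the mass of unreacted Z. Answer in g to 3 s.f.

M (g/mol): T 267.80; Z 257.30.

34.7 g

n(J) = 0.7155 mol
n(Z) = 3.01 × 124.0/1000 = 0.3732 mol
n(T) = 221.0 / 267.80 = 0.8252 mol
n/ν for J = 0.7155/3 = 0.2385
n/ν for Z = 0.3732/1 = 0.3732
n/ν for T = 0.8252/3 = 0.2751
Smallest n/ν is J → limiting reagent.
Z consumed = (1/3) × 0.7155 = 0.2385 mol
Z remaining = 0.3732 − 0.2385 = 0.1347 mol
mass = 0.1347 × 257.30 = 34.66 g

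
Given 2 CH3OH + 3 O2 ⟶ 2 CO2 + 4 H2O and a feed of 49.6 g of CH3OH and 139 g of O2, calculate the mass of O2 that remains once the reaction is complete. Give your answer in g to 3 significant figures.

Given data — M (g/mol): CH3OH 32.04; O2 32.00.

n(CH3OH) = 49.60 / 32.04 = 1.548 mol
n(O2) = 139.0 / 32.00 = 4.344 mol
n/ν for CH3OH = 1.548/2 = 0.7740
n/ν for O2 = 4.344/3 = 1.448
Smallest n/ν is CH3OH → limiting reagent.
O2 consumed = (3/2) × 1.548 = 2.322 mol
O2 remaining = 4.344 − 2.322 = 2.022 mol
mass = 2.022 × 32.00 = 64.70 g

64.7 g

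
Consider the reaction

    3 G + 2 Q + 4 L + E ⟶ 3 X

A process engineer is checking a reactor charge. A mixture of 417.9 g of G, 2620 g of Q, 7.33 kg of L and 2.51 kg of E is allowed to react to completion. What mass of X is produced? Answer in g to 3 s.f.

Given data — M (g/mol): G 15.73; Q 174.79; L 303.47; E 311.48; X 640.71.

n(G) = 417.9 / 15.73 = 26.57 mol
n(Q) = 2620 / 174.79 = 14.99 mol
n(L) = 7.330×1000 / 303.47 = 24.15 mol
n(E) = 2.510×1000 / 311.48 = 8.058 mol
n/ν → G: 8.857, Q: 7.495, L: 6.038, E: 8.058; L is limiting.
n(X) = (3/4) × 24.15 = 18.11 mol
mass = 18.11 × 640.71 = 11600 g

11600 g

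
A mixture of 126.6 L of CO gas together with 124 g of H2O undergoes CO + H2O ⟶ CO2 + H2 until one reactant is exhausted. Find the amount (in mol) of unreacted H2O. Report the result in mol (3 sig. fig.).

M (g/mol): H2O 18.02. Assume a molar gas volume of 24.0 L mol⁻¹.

1.61 mol

n(CO) = 126.6 / 24.0 = 5.275 mol
n(H2O) = 124.0 / 18.02 = 6.881 mol
n/ν for CO = 5.275/1 = 5.275
n/ν for H2O = 6.881/1 = 6.881
Smallest n/ν is CO → limiting reagent.
H2O consumed = (1/1) × 5.275 = 5.275 mol
H2O remaining = 6.881 − 5.275 = 1.606 mol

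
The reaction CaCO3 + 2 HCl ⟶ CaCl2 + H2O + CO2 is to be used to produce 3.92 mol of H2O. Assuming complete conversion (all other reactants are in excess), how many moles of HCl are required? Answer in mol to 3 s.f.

7.84 mol

n(H2O) = 3.920 mol
n(HCl) = (2/1) × 3.920 = 7.840 mol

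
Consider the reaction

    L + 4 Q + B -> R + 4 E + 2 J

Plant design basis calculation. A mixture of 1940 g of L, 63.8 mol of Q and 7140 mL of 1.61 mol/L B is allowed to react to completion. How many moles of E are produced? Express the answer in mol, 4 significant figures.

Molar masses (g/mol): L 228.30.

33.99 mol

n(L) = 1940 / 228.30 = 8.498 mol
n(Q) = 63.80 mol
n(B) = 1.61 × 7140/1000 = 11.50 mol
n/ν → L: 8.498, Q: 15.95, B: 11.50; L is limiting.
n(E) = (4/1) × 8.498 = 33.99 mol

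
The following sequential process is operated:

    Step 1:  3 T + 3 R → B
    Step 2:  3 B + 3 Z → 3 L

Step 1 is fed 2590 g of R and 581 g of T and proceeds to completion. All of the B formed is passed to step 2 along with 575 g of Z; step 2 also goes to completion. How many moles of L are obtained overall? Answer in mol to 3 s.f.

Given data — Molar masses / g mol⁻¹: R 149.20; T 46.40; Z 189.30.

Step 1:
n(R) = 2590 / 149.20 = 17.36 mol
n(T) = 581.0 / 46.40 = 12.52 mol
n/ν for R = 17.36/3 = 5.787
n/ν for T = 12.52/3 = 4.173
Smallest n/ν is T → limiting reagent.
n(B) produced = (1/3) × 12.52 = 4.173 mol
Step 2:
n(B) available = 4.173 mol
n(Z) = 575.0 / 189.30 = 3.038 mol
n/ν for B = 4.173/3 = 1.391
n/ν for Z = 3.038/3 = 1.013
Smallest n/ν is Z → limiting reagent.
n(L) = (3/3) × 3.038 = 3.038 mol

3.04 mol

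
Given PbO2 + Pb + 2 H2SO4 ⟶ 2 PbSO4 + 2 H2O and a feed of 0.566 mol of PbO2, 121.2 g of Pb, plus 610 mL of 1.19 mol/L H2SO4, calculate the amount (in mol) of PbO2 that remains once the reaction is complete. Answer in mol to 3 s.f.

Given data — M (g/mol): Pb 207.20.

0.203 mol

n(PbO2) = 0.5660 mol
n(Pb) = 121.2 / 207.20 = 0.5849 mol
n(H2SO4) = 1.19 × 610.0/1000 = 0.7259 mol
n/ν for PbO2 = 0.5660/1 = 0.5660
n/ν for Pb = 0.5849/1 = 0.5849
n/ν for H2SO4 = 0.7259/2 = 0.3630
Smallest n/ν is H2SO4 → limiting reagent.
PbO2 consumed = (1/2) × 0.7259 = 0.3630 mol
PbO2 remaining = 0.5660 − 0.3630 = 0.2030 mol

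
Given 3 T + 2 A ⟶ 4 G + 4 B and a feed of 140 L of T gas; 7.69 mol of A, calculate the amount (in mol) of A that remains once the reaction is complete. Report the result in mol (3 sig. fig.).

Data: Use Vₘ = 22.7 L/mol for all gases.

3.58 mol

n(T) = 140.0 / 22.7 = 6.167 mol
n(A) = 7.690 mol
n/ν for T = 6.167/3 = 2.056
n/ν for A = 7.690/2 = 3.845
Smallest n/ν is T → limiting reagent.
A consumed = (2/3) × 6.167 = 4.111 mol
A remaining = 7.690 − 4.111 = 3.579 mol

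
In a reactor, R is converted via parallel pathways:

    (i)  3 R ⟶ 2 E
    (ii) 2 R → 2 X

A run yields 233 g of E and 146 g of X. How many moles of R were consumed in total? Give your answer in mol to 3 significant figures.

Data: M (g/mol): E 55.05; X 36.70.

10.3 mol

n(E) = 233 / 55.05 = 4.233 mol
n(X) = 146 / 36.70 = 3.978 mol
n(R) via (i) = (3/2)×4.233 = 6.350 mol
n(R) via (ii) = (2/2)×3.978 = 3.978 mol
total n(R) = 6.350 + 3.978 = 10.33 mol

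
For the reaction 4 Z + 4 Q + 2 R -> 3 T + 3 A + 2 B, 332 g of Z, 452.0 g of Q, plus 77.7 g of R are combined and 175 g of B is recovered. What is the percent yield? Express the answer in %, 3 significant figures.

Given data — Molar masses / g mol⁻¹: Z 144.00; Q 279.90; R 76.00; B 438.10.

n(Z) = 332.0 / 144.00 = 2.306 mol
n(Q) = 452.0 / 279.90 = 1.615 mol
n(R) = 77.70 / 76.00 = 1.022 mol
n/ν for Z = 2.306/4 = 0.5765
n/ν for Q = 1.615/4 = 0.4038
n/ν for R = 1.022/2 = 0.5110
Smallest n/ν is Q → limiting reagent.
theoretical n(B) = (2/4) × 1.615 = 0.8075 mol → 353.8 g
% yield = 175 / 353.8 × 100 = 49.46 %

49.5 %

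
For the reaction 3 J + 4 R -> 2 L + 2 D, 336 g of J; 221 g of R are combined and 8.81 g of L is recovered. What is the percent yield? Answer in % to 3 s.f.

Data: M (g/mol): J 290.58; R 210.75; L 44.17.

n(J) = 336.0 / 290.58 = 1.156 mol
n(R) = 221.0 / 210.75 = 1.049 mol
n/ν for J = 1.156/3 = 0.3853
n/ν for R = 1.049/4 = 0.2623
Smallest n/ν is R → limiting reagent.
theoretical n(L) = (2/4) × 1.049 = 0.5245 mol → 23.17 g
% yield = 8.81 / 23.17 × 100 = 38.02 %

38.0 %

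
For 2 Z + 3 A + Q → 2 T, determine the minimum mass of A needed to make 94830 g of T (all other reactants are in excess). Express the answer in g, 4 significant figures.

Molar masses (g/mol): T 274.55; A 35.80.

18550 g

n(T) = 94830 / 274.55 = 345.4 mol
n(A) = (3/2) × 345.4 = 518.1 mol
mass = 518.1 × 35.80 = 18550 g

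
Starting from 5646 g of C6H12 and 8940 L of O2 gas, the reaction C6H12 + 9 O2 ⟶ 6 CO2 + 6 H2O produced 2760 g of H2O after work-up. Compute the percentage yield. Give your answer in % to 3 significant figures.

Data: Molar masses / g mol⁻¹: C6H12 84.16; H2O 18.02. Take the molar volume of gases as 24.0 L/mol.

n(C6H12) = 5646 / 84.16 = 67.09 mol
n(O2) = 8940 / 24.0 = 372.5 mol
n/ν for C6H12 = 67.09/1 = 67.09
n/ν for O2 = 372.5/9 = 41.39
Smallest n/ν is O2 → limiting reagent.
theoretical n(H2O) = (6/9) × 372.5 = 248.3 mol → 4474 g
% yield = 2760 / 4474 × 100 = 61.69 %

61.7 %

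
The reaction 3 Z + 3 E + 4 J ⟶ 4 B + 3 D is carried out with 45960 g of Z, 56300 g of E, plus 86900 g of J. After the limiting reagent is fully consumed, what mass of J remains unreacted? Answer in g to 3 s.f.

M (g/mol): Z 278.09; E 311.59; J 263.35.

n(Z) = 45960 / 278.09 = 165.3 mol
n(E) = 56300 / 311.59 = 180.7 mol
n(J) = 86900 / 263.35 = 330.0 mol
n/ν for Z = 165.3/3 = 55.10
n/ν for E = 180.7/3 = 60.23
n/ν for J = 330.0/4 = 82.50
Smallest n/ν is Z → limiting reagent.
J consumed = (4/3) × 165.3 = 220.4 mol
J remaining = 330.0 − 220.4 = 109.6 mol
mass = 109.6 × 263.35 = 28860 g

28900 g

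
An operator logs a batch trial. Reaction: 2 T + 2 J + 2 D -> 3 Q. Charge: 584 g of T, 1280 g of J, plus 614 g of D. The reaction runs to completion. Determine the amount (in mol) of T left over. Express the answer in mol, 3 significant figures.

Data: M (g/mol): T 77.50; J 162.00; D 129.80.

n(T) = 584.0 / 77.50 = 7.535 mol
n(J) = 1280 / 162.00 = 7.901 mol
n(D) = 614.0 / 129.80 = 4.730 mol
n/ν for T = 7.535/2 = 3.768
n/ν for J = 7.901/2 = 3.951
n/ν for D = 4.730/2 = 2.365
Smallest n/ν is D → limiting reagent.
T consumed = (2/2) × 4.730 = 4.730 mol
T remaining = 7.535 − 4.730 = 2.805 mol

2.81 mol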